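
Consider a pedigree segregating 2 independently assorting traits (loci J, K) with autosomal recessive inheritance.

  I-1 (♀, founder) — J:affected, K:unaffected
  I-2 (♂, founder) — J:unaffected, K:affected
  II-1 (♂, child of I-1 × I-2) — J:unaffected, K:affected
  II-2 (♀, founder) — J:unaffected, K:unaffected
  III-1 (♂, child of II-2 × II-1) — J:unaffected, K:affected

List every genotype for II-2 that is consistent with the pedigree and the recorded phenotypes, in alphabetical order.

J/I-1 aff ·: jj
J/I-2 un ·: JJ|Jj
J/II-1 un I-1×I-2: Jj
J/II-2 un ·: JJ|Jj
J/III-1 un II-2×II-1: JJ|Jj
⇒ J over [I-1,I-2,II-1,II-2,III-1]: 8 consistent
K/I-1 un ·: Kk
K/I-2 aff ·: kk
K/II-1 aff I-1×I-2: kk
K/II-2 un ·: Kk
K/III-1 aff II-2×II-1: kk
⇒ K over [I-1,I-2,II-1,II-2,III-1]: 1 consistent

II-2 ∈ {JJ Kk, Jj Kk}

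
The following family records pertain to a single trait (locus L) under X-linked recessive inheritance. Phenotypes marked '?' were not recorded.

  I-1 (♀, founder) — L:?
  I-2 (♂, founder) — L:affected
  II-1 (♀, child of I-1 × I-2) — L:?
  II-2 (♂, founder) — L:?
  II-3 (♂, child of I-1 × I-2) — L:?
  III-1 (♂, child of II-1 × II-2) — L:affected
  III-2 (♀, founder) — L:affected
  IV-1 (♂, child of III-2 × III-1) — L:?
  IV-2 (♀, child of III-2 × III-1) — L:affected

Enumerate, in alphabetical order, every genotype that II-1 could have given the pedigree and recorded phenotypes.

L/I-1 ? ·: X^LX^L|X^LX^l|X^lX^l
L/I-2 aff ·: X^lY
L/II-1 ? I-1×I-2: X^LX^l|X^lX^l
L/II-2 ? ·: X^LY|X^lY
L/II-3 ? I-1×I-2: X^LY|X^lY
L/III-1 aff II-1×II-2: X^lY
L/III-2 aff ·: X^lX^l
L/IV-1 ? III-2×III-1: X^lY
L/IV-2 aff III-2×III-1: X^lX^l
⇒ L over [I-1,I-2,II-1,II-2,II-3,III-1,III-2,IV-1,IV-2]: 12 consistent

II-1 ∈ {X^LX^l, X^lX^l}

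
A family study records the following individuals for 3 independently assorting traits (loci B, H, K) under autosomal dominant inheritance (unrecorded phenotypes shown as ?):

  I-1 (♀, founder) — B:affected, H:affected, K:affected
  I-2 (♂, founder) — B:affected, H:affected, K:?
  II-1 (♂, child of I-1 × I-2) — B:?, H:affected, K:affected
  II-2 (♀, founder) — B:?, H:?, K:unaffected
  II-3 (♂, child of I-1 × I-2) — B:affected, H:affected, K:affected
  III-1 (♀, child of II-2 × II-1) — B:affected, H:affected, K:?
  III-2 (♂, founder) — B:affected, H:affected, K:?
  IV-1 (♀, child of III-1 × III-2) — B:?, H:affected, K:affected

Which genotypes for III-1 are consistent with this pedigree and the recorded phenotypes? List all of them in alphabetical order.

III-1 ∈ {BB HH Kk, BB HH kk, BB Hh Kk, BB Hh kk, Bb HH Kk, Bb HH kk, Bb Hh Kk, Bb Hh kk}

B/I-1 aff ·: Bb|BB
B/I-2 aff ·: Bb|BB
B/II-1 ? I-1×I-2: bb|Bb|BB
B/II-2 ? ·: bb|Bb|BB
B/II-3 aff I-1×I-2: Bb|BB
B/III-1 aff II-2×II-1: Bb|BB
B/III-2 aff ·: Bb|BB
B/IV-1 ? III-1×III-2: bb|Bb|BB
⇒ B over [I-1,I-2,II-1,II-2,II-3,III-1,III-2,IV-1]: 258 consistent
H/I-1 aff ·: Hh|HH
H/I-2 aff ·: Hh|HH
H/II-1 aff I-1×I-2: Hh|HH
H/II-2 ? ·: hh|Hh|HH
H/II-3 aff I-1×I-2: Hh|HH
H/III-1 aff II-2×II-1: Hh|HH
H/III-2 aff ·: Hh|HH
H/IV-1 aff III-1×III-2: Hh|HH
⇒ H over [I-1,I-2,II-1,II-2,II-3,III-1,III-2,IV-1]: 206 consistent
K/I-1 aff ·: Kk|KK
K/I-2 ? ·: kk|Kk|KK
K/II-1 aff I-1×I-2: Kk|KK
K/II-2 un ·: kk
K/II-3 aff I-1×I-2: Kk|KK
K/III-1 ? II-2×II-1: kk|Kk
K/III-2 ? ·: kk|Kk|KK
K/IV-1 aff III-1×III-2: Kk|KK
⇒ K over [I-1,I-2,II-1,II-2,II-3,III-1,III-2,IV-1]: 91 consistent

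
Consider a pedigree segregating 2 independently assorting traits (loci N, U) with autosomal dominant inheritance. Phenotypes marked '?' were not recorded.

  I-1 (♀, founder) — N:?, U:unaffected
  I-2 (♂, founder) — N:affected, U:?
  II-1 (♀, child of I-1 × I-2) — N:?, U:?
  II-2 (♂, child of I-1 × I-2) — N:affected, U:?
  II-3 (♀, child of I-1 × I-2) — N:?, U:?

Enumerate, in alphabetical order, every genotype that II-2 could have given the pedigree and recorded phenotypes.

II-2 ∈ {NN Uu, NN uu, Nn Uu, Nn uu}

N/I-1 ? ·: nn|Nn|NN
N/I-2 aff ·: Nn|NN
N/II-1 ? I-1×I-2: nn|Nn|NN
N/II-2 aff I-1×I-2: Nn|NN
N/II-3 ? I-1×I-2: nn|Nn|NN
⇒ N over [I-1,I-2,II-1,II-2,II-3]: 40 consistent
U/I-1 un ·: uu
U/I-2 ? ·: uu|Uu|UU
U/II-1 ? I-1×I-2: uu|Uu
U/II-2 ? I-1×I-2: uu|Uu
U/II-3 ? I-1×I-2: uu|Uu
⇒ U over [I-1,I-2,II-1,II-2,II-3]: 10 consistent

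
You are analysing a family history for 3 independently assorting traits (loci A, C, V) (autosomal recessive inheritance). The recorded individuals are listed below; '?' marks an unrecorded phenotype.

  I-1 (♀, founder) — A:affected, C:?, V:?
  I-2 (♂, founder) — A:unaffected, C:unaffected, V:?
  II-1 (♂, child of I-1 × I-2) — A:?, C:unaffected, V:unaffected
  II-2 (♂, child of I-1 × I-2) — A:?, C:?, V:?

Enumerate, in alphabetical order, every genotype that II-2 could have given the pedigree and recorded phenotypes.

A/I-1 aff ·: aa
A/I-2 un ·: AA|Aa
A/II-1 ? I-1×I-2: Aa|aa
A/II-2 ? I-1×I-2: Aa|aa
⇒ A over [I-1,I-2,II-1,II-2]: 5 consistent
C/I-1 ? ·: CC|Cc|cc
C/I-2 un ·: CC|Cc
C/II-1 un I-1×I-2: CC|Cc
C/II-2 ? I-1×I-2: CC|Cc|cc
⇒ C over [I-1,I-2,II-1,II-2]: 18 consistent
V/I-1 ? ·: VV|Vv|vv
V/I-2 ? ·: VV|Vv|vv
V/II-1 un I-1×I-2: VV|Vv
V/II-2 ? I-1×I-2: VV|Vv|vv
⇒ V over [I-1,I-2,II-1,II-2]: 21 consistent

II-2 ∈ {Aa CC VV, Aa CC Vv, Aa CC vv, Aa Cc VV, Aa Cc Vv, Aa Cc vv, Aa cc VV, Aa cc Vv, Aa cc vv, aa CC VV, aa CC Vv, aa CC vv, aa Cc VV, aa Cc Vv, aa Cc vv, aa cc VV, aa cc Vv, aa cc vv}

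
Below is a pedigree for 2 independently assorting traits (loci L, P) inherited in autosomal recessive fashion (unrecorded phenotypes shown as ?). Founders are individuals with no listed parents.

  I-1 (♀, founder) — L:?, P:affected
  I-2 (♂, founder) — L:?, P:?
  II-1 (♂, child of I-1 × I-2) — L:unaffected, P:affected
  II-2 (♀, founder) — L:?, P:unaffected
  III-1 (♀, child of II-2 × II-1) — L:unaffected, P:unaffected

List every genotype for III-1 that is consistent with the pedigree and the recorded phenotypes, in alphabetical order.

III-1 ∈ {LL Pp, Ll Pp}

L/I-1 ? ·: LL|Ll|ll
L/I-2 ? ·: LL|Ll|ll
L/II-1 un I-1×I-2: LL|Ll
L/II-2 ? ·: LL|Ll|ll
L/III-1 un II-2×II-1: LL|Ll
⇒ L over [I-1,I-2,II-1,II-2,III-1]: 51 consistent
P/I-1 aff ·: pp
P/I-2 ? ·: Pp|pp
P/II-1 aff I-1×I-2: pp
P/II-2 un ·: PP|Pp
P/III-1 un II-2×II-1: Pp
⇒ P over [I-1,I-2,II-1,II-2,III-1]: 4 consistent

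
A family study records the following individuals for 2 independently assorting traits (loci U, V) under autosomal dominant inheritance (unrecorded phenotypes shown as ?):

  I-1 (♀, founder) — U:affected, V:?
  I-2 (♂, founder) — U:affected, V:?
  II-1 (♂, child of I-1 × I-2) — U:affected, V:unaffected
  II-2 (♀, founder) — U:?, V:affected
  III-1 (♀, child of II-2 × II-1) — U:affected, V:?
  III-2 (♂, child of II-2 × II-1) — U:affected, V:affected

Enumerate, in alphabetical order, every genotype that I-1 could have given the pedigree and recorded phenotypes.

I-1 ∈ {UU Vv, UU vv, Uu Vv, Uu vv}

U/I-1 aff ·: Uu|UU
U/I-2 aff ·: Uu|UU
U/II-1 aff I-1×I-2: Uu|UU
U/II-2 ? ·: uu|Uu|UU
U/III-1 aff II-2×II-1: Uu|UU
U/III-2 aff II-2×II-1: Uu|UU
⇒ U over [I-1,I-2,II-1,II-2,III-1,III-2]: 51 consistent
V/I-1 ? ·: vv|Vv
V/I-2 ? ·: vv|Vv
V/II-1 un I-1×I-2: vv
V/II-2 aff ·: Vv|VV
V/III-1 ? II-2×II-1: vv|Vv
V/III-2 aff II-2×II-1: Vv
⇒ V over [I-1,I-2,II-1,II-2,III-1,III-2]: 12 consistent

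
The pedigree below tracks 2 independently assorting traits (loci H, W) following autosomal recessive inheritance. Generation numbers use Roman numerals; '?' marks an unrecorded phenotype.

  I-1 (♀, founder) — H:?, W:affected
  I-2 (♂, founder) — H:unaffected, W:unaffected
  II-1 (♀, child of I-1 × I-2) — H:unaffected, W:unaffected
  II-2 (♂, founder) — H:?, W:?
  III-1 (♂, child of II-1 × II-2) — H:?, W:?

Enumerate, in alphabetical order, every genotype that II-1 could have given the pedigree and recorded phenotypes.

II-1 ∈ {HH Ww, Hh Ww}

H/I-1 ? ·: HH|Hh|hh
H/I-2 un ·: HH|Hh
H/II-1 un I-1×I-2: HH|Hh
H/II-2 ? ·: HH|Hh|hh
H/III-1 ? II-1×II-2: HH|Hh|hh
⇒ H over [I-1,I-2,II-1,II-2,III-1]: 51 consistent
W/I-1 aff ·: ww
W/I-2 un ·: WW|Ww
W/II-1 un I-1×I-2: Ww
W/II-2 ? ·: WW|Ww|ww
W/III-1 ? II-1×II-2: WW|Ww|ww
⇒ W over [I-1,I-2,II-1,II-2,III-1]: 14 consistent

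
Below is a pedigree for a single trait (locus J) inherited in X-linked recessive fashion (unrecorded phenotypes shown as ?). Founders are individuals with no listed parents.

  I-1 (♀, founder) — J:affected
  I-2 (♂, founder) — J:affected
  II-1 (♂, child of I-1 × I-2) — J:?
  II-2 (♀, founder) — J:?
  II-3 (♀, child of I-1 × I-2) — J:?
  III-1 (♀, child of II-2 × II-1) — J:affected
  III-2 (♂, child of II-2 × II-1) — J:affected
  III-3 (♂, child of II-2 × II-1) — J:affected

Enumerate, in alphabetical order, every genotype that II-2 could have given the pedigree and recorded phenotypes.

II-2 ∈ {X^JX^j, X^jX^j}

J/I-1 aff ·: X^jX^j
J/I-2 aff ·: X^jY
J/II-1 ? I-1×I-2: X^jY
J/II-2 ? ·: X^JX^j|X^jX^j
J/II-3 ? I-1×I-2: X^jX^j
J/III-1 aff II-2×II-1: X^jX^j
J/III-2 aff II-2×II-1: X^jY
J/III-3 aff II-2×II-1: X^jY
⇒ J over [I-1,I-2,II-1,II-2,II-3,III-1,III-2,III-3]: 2 consistent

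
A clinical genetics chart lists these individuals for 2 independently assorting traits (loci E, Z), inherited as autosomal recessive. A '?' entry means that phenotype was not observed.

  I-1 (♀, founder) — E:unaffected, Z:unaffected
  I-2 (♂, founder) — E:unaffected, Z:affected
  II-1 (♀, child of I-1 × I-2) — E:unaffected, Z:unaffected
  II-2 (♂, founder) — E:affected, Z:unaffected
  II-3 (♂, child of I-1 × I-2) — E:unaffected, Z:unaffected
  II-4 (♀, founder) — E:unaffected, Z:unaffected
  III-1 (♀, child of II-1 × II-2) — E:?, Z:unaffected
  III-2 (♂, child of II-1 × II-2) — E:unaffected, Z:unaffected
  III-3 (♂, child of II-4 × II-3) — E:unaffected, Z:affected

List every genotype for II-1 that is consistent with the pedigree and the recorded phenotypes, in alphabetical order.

E/I-1 un ·: EE|Ee
E/I-2 un ·: EE|Ee
E/II-1 un I-1×I-2: EE|Ee
E/II-2 aff ·: ee
E/II-3 un I-1×I-2: EE|Ee
E/II-4 un ·: EE|Ee
E/III-1 ? II-1×II-2: Ee|ee
E/III-2 un II-1×II-2: Ee
E/III-3 un II-4×II-3: EE|Ee
⇒ E over [I-1,I-2,II-1,II-2,II-3,II-4,III-1,III-2,III-3]: 66 consistent
Z/I-1 un ·: ZZ|Zz
Z/I-2 aff ·: zz
Z/II-1 un I-1×I-2: Zz
Z/II-2 un ·: ZZ|Zz
Z/II-3 un I-1×I-2: Zz
Z/II-4 un ·: Zz
Z/III-1 un II-1×II-2: ZZ|Zz
Z/III-2 un II-1×II-2: ZZ|Zz
Z/III-3 aff II-4×II-3: zz
⇒ Z over [I-1,I-2,II-1,II-2,II-3,II-4,III-1,III-2,III-3]: 16 consistent

II-1 ∈ {EE Zz, Ee Zz}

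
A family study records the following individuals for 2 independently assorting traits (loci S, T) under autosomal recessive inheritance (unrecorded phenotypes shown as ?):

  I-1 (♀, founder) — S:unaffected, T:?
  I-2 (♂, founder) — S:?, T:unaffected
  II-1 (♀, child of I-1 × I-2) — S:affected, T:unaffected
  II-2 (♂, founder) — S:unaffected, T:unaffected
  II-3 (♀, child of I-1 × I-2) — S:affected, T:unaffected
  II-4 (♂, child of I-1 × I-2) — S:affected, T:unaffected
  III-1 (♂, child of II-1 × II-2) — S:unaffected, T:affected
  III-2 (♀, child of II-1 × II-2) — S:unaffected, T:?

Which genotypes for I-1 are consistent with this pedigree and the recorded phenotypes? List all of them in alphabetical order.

S/I-1 un ·: Ss
S/I-2 ? ·: Ss|ss
S/II-1 aff I-1×I-2: ss
S/II-2 un ·: SS|Ss
S/II-3 aff I-1×I-2: ss
S/II-4 aff I-1×I-2: ss
S/III-1 un II-1×II-2: Ss
S/III-2 un II-1×II-2: Ss
⇒ S over [I-1,I-2,II-1,II-2,II-3,II-4,III-1,III-2]: 4 consistent
T/I-1 ? ·: TT|Tt|tt
T/I-2 un ·: TT|Tt
T/II-1 un I-1×I-2: Tt
T/II-2 un ·: Tt
T/II-3 un I-1×I-2: TT|Tt
T/II-4 un I-1×I-2: TT|Tt
T/III-1 aff II-1×II-2: tt
T/III-2 ? II-1×II-2: TT|Tt|tt
⇒ T over [I-1,I-2,II-1,II-2,II-3,II-4,III-1,III-2]: 42 consistent

I-1 ∈ {Ss TT, Ss Tt, Ss tt}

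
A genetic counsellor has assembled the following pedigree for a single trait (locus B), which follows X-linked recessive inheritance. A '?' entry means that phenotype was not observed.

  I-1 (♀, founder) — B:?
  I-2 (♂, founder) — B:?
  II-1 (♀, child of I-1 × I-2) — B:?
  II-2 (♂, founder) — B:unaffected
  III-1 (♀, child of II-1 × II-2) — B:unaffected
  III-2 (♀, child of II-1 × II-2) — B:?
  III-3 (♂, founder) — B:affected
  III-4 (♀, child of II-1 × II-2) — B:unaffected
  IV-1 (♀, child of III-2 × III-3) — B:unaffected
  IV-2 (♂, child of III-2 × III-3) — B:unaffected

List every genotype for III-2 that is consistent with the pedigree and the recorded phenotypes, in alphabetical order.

B/I-1 ? ·: X^BX^B|X^BX^b|X^bX^b
B/I-2 ? ·: X^BY|X^bY
B/II-1 ? I-1×I-2: X^BX^B|X^BX^b|X^bX^b
B/II-2 un ·: X^BY
B/III-1 un II-1×II-2: X^BX^B|X^BX^b
B/III-2 ? II-1×II-2: X^BX^B|X^BX^b
B/III-3 aff ·: X^bY
B/III-4 un II-1×II-2: X^BX^B|X^BX^b
B/IV-1 un III-2×III-3: X^BX^b
B/IV-2 un III-2×III-3: X^BY
⇒ B over [I-1,I-2,II-1,II-2,III-1,III-2,III-3,III-4,IV-1,IV-2]: 36 consistent

III-2 ∈ {X^BX^B, X^BX^b}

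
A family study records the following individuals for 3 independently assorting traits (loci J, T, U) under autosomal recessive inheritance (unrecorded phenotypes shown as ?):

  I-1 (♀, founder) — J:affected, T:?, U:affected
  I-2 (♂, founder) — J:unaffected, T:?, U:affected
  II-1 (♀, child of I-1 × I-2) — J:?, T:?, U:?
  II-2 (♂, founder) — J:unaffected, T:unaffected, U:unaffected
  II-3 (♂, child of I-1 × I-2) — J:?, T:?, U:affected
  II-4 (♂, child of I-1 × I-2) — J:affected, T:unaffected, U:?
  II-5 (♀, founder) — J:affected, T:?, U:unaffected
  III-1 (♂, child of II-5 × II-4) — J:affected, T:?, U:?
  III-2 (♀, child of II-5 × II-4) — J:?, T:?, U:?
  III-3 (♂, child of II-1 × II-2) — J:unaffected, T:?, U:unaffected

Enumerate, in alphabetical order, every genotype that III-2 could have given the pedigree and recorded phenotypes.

III-2 ∈ {jj TT Uu, jj TT uu, jj Tt Uu, jj Tt uu, jj tt Uu, jj tt uu}

J/I-1 aff ·: jj
J/I-2 un ·: Jj
J/II-1 ? I-1×I-2: Jj|jj
J/II-2 un ·: JJ|Jj
J/II-3 ? I-1×I-2: Jj|jj
J/II-4 aff I-1×I-2: jj
J/II-5 aff ·: jj
J/III-1 aff II-5×II-4: jj
J/III-2 ? II-5×II-4: jj
J/III-3 un II-1×II-2: JJ|Jj
⇒ J over [I-1,I-2,II-1,II-2,II-3,II-4,II-5,III-1,III-2,III-3]: 12 consistent
T/I-1 ? ·: TT|Tt|tt
T/I-2 ? ·: TT|Tt|tt
T/II-1 ? I-1×I-2: TT|Tt|tt
T/II-2 un ·: TT|Tt
T/II-3 ? I-1×I-2: TT|Tt|tt
T/II-4 un I-1×I-2: TT|Tt
T/II-5 ? ·: TT|Tt|tt
T/III-1 ? II-5×II-4: TT|Tt|tt
T/III-2 ? II-5×II-4: TT|Tt|tt
T/III-3 ? II-1×II-2: TT|Tt|tt
⇒ T over [I-1,I-2,II-1,II-2,II-3,II-4,II-5,III-1,III-2,III-3]: 2227 consistent
U/I-1 aff ·: uu
U/I-2 aff ·: uu
U/II-1 ? I-1×I-2: uu
U/II-2 un ·: UU|Uu
U/II-3 aff I-1×I-2: uu
U/II-4 ? I-1×I-2: uu
U/II-5 un ·: UU|Uu
U/III-1 ? II-5×II-4: Uu|uu
U/III-2 ? II-5×II-4: Uu|uu
U/III-3 un II-1×II-2: Uu
⇒ U over [I-1,I-2,II-1,II-2,II-3,II-4,II-5,III-1,III-2,III-3]: 10 consistent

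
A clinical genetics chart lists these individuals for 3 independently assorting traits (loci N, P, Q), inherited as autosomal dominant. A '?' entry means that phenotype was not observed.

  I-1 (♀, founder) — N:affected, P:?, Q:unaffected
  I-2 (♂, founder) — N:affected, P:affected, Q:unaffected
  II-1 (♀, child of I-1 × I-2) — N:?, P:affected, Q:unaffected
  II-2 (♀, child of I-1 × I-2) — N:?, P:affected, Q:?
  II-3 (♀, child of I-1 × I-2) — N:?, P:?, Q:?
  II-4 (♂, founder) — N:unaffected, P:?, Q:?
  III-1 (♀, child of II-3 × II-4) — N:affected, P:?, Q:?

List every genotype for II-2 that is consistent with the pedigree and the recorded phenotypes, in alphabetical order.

N/I-1 aff ·: Nn|NN
N/I-2 aff ·: Nn|NN
N/II-1 ? I-1×I-2: nn|Nn|NN
N/II-2 ? I-1×I-2: nn|Nn|NN
N/II-3 ? I-1×I-2: Nn|NN
N/II-4 un ·: nn
N/III-1 aff II-3×II-4: Nn
⇒ N over [I-1,I-2,II-1,II-2,II-3,II-4,III-1]: 35 consistent
P/I-1 ? ·: pp|Pp|PP
P/I-2 aff ·: Pp|PP
P/II-1 aff I-1×I-2: Pp|PP
P/II-2 aff I-1×I-2: Pp|PP
P/II-3 ? I-1×I-2: pp|Pp|PP
P/II-4 ? ·: pp|Pp|PP
P/III-1 ? II-3×II-4: pp|Pp|PP
⇒ P over [I-1,I-2,II-1,II-2,II-3,II-4,III-1]: 170 consistent
Q/I-1 un ·: qq
Q/I-2 un ·: qq
Q/II-1 un I-1×I-2: qq
Q/II-2 ? I-1×I-2: qq
Q/II-3 ? I-1×I-2: qq
Q/II-4 ? ·: qq|Qq|QQ
Q/III-1 ? II-3×II-4: qq|Qq
⇒ Q over [I-1,I-2,II-1,II-2,II-3,II-4,III-1]: 4 consistent

II-2 ∈ {NN PP qq, NN Pp qq, Nn PP qq, Nn Pp qq, nn PP qq, nn Pp qq}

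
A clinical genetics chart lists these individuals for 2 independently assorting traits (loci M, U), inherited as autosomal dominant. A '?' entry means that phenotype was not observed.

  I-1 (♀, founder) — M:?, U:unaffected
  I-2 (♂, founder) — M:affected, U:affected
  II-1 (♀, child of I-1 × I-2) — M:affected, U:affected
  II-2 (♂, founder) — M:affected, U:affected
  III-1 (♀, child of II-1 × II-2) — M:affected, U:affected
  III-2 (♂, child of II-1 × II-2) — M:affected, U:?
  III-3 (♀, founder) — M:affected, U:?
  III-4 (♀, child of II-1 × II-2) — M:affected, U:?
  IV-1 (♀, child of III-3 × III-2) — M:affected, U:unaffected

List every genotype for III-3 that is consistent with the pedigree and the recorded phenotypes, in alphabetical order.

M/I-1 ? ·: mm|Mm|MM
M/I-2 aff ·: Mm|MM
M/II-1 aff I-1×I-2: Mm|MM
M/II-2 aff ·: Mm|MM
M/III-1 aff II-1×II-2: Mm|MM
M/III-2 aff II-1×II-2: Mm|MM
M/III-3 aff ·: Mm|MM
M/III-4 aff II-1×II-2: Mm|MM
M/IV-1 aff III-3×III-2: Mm|MM
⇒ M over [I-1,I-2,II-1,II-2,III-1,III-2,III-3,III-4,IV-1]: 404 consistent
U/I-1 un ·: uu
U/I-2 aff ·: Uu|UU
U/II-1 aff I-1×I-2: Uu
U/II-2 aff ·: Uu|UU
U/III-1 aff II-1×II-2: Uu|UU
U/III-2 ? II-1×II-2: uu|Uu
U/III-3 ? ·: uu|Uu
U/III-4 ? II-1×II-2: uu|Uu|UU
U/IV-1 un III-3×III-2: uu
⇒ U over [I-1,I-2,II-1,II-2,III-1,III-2,III-3,III-4,IV-1]: 64 consistent

III-3 ∈ {MM Uu, MM uu, Mm Uu, Mm uu}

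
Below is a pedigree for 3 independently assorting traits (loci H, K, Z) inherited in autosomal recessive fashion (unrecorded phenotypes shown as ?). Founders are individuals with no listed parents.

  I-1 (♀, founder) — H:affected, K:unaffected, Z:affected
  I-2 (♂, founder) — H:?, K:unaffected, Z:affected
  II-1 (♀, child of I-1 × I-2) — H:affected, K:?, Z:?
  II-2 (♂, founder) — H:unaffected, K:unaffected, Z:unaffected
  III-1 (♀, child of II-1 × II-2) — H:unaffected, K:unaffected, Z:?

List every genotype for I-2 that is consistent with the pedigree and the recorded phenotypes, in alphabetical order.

H/I-1 aff ·: hh
H/I-2 ? ·: Hh|hh
H/II-1 aff I-1×I-2: hh
H/II-2 un ·: HH|Hh
H/III-1 un II-1×II-2: Hh
⇒ H over [I-1,I-2,II-1,II-2,III-1]: 4 consistent
K/I-1 un ·: KK|Kk
K/I-2 un ·: KK|Kk
K/II-1 ? I-1×I-2: KK|Kk|kk
K/II-2 un ·: KK|Kk
K/III-1 un II-1×II-2: KK|Kk
⇒ K over [I-1,I-2,II-1,II-2,III-1]: 26 consistent
Z/I-1 aff ·: zz
Z/I-2 aff ·: zz
Z/II-1 ? I-1×I-2: zz
Z/II-2 un ·: ZZ|Zz
Z/III-1 ? II-1×II-2: Zz|zz
⇒ Z over [I-1,I-2,II-1,II-2,III-1]: 3 consistent

I-2 ∈ {Hh KK zz, Hh Kk zz, hh KK zz, hh Kk zz}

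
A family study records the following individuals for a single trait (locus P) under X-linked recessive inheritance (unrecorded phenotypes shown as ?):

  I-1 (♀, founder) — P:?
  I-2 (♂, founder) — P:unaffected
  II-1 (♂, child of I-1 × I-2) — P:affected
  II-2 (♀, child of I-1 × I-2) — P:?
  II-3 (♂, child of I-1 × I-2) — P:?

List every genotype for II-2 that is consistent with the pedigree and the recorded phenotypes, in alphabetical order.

P/I-1 ? ·: X^PX^p|X^pX^p
P/I-2 un ·: X^PY
P/II-1 aff I-1×I-2: X^pY
P/II-2 ? I-1×I-2: X^PX^P|X^PX^p
P/II-3 ? I-1×I-2: X^PY|X^pY
⇒ P over [I-1,I-2,II-1,II-2,II-3]: 5 consistent

II-2 ∈ {X^PX^P, X^PX^p}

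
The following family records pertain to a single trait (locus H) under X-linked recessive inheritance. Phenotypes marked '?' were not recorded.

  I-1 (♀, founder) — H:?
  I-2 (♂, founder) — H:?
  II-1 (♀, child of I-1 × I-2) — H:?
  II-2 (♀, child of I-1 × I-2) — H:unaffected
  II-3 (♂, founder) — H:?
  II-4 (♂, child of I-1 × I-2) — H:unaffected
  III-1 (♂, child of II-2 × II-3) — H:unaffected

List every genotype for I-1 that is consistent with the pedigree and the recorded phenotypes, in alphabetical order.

H/I-1 ? ·: X^HX^H|X^HX^h
H/I-2 ? ·: X^HY|X^hY
H/II-1 ? I-1×I-2: X^HX^H|X^HX^h|X^hX^h
H/II-2 un I-1×I-2: X^HX^H|X^HX^h
H/II-3 ? ·: X^HY|X^hY
H/II-4 un I-1×I-2: X^HY
H/III-1 un II-2×II-3: X^HY
⇒ H over [I-1,I-2,II-1,II-2,II-3,II-4,III-1]: 16 consistent

I-1 ∈ {X^HX^H, X^HX^h}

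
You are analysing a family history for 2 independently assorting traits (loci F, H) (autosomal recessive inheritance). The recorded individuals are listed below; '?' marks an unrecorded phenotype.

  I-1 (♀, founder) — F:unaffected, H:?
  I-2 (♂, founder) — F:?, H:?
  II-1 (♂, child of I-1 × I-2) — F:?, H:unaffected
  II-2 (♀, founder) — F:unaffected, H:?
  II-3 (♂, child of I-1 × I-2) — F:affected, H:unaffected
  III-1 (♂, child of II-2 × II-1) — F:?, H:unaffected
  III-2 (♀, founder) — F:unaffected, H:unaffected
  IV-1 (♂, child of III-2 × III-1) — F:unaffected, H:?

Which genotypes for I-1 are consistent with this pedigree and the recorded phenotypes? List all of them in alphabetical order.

I-1 ∈ {Ff HH, Ff Hh, Ff hh}

F/I-1 un ·: Ff
F/I-2 ? ·: Ff|ff
F/II-1 ? I-1×I-2: FF|Ff|ff
F/II-2 un ·: FF|Ff
F/II-3 aff I-1×I-2: ff
F/III-1 ? II-2×II-1: FF|Ff|ff
F/III-2 un ·: FF|Ff
F/IV-1 un III-2×III-1: FF|Ff
⇒ F over [I-1,I-2,II-1,II-2,II-3,III-1,III-2,IV-1]: 62 consistent
H/I-1 ? ·: HH|Hh|hh
H/I-2 ? ·: HH|Hh|hh
H/II-1 un I-1×I-2: HH|Hh
H/II-2 ? ·: HH|Hh|hh
H/II-3 un I-1×I-2: HH|Hh
H/III-1 un II-2×II-1: HH|Hh
H/III-2 un ·: HH|Hh
H/IV-1 ? III-2×III-1: HH|Hh|hh
⇒ H over [I-1,I-2,II-1,II-2,II-3,III-1,III-2,IV-1]: 322 consistent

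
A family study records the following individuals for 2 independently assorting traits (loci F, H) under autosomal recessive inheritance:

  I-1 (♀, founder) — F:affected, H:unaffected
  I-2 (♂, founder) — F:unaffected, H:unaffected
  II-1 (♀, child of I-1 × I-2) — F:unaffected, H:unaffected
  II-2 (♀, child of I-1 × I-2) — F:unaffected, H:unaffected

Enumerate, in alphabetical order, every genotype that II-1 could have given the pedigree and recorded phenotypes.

II-1 ∈ {Ff HH, Ff Hh}

F/I-1 aff ·: ff
F/I-2 un ·: FF|Ff
F/II-1 un I-1×I-2: Ff
F/II-2 un I-1×I-2: Ff
⇒ F over [I-1,I-2,II-1,II-2]: 2 consistent
H/I-1 un ·: HH|Hh
H/I-2 un ·: HH|Hh
H/II-1 un I-1×I-2: HH|Hh
H/II-2 un I-1×I-2: HH|Hh
⇒ H over [I-1,I-2,II-1,II-2]: 13 consistent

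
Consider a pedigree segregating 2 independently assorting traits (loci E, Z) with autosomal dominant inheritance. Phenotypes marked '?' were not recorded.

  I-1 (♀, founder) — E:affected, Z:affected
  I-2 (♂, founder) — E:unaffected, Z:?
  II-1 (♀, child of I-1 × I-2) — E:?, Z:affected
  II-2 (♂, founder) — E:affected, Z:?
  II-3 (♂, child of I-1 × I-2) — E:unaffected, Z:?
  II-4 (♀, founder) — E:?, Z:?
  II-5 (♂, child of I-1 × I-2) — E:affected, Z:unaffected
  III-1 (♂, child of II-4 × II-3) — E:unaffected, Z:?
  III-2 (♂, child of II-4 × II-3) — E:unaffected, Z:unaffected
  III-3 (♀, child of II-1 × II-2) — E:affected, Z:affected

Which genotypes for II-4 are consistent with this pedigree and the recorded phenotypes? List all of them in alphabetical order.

II-4 ∈ {Ee Zz, Ee zz, ee Zz, ee zz}

E/I-1 aff ·: Ee
E/I-2 un ·: ee
E/II-1 ? I-1×I-2: ee|Ee
E/II-2 aff ·: Ee|EE
E/II-3 un I-1×I-2: ee
E/II-4 ? ·: ee|Ee
E/II-5 aff I-1×I-2: Ee
E/III-1 un II-4×II-3: ee
E/III-2 un II-4×II-3: ee
E/III-3 aff II-1×II-2: Ee|EE
⇒ E over [I-1,I-2,II-1,II-2,II-3,II-4,II-5,III-1,III-2,III-3]: 12 consistent
Z/I-1 aff ·: Zz
Z/I-2 ? ·: zz|Zz
Z/II-1 aff I-1×I-2: Zz|ZZ
Z/II-2 ? ·: zz|Zz|ZZ
Z/II-3 ? I-1×I-2: zz|Zz
Z/II-4 ? ·: zz|Zz
Z/II-5 un I-1×I-2: zz
Z/III-1 ? II-4×II-3: zz|Zz|ZZ
Z/III-2 un II-4×II-3: zz
Z/III-3 aff II-1×II-2: Zz|ZZ
⇒ Z over [I-1,I-2,II-1,II-2,II-3,II-4,II-5,III-1,III-2,III-3]: 112 consistent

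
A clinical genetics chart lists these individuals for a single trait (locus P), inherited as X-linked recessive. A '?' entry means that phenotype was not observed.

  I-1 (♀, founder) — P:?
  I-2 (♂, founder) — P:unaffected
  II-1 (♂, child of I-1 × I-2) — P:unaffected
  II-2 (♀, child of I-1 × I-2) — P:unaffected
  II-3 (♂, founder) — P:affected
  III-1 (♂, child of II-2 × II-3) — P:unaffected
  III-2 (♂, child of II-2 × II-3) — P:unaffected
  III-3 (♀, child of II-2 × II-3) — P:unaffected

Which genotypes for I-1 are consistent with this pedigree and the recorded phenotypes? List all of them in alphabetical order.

I-1 ∈ {X^PX^P, X^PX^p}

P/I-1 ? ·: X^PX^P|X^PX^p
P/I-2 un ·: X^PY
P/II-1 un I-1×I-2: X^PY
P/II-2 un I-1×I-2: X^PX^P|X^PX^p
P/II-3 aff ·: X^pY
P/III-1 un II-2×II-3: X^PY
P/III-2 un II-2×II-3: X^PY
P/III-3 un II-2×II-3: X^PX^p
⇒ P over [I-1,I-2,II-1,II-2,II-3,III-1,III-2,III-3]: 3 consistent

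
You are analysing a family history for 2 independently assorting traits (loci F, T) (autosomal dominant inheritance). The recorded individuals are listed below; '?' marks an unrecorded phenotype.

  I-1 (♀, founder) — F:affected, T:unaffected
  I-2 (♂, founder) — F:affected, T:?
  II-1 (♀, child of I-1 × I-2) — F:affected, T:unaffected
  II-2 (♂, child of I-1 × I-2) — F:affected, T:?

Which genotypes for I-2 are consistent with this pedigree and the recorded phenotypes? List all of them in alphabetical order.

F/I-1 aff ·: Ff|FF
F/I-2 aff ·: Ff|FF
F/II-1 aff I-1×I-2: Ff|FF
F/II-2 aff I-1×I-2: Ff|FF
⇒ F over [I-1,I-2,II-1,II-2]: 13 consistent
T/I-1 un ·: tt
T/I-2 ? ·: tt|Tt
T/II-1 un I-1×I-2: tt
T/II-2 ? I-1×I-2: tt|Tt
⇒ T over [I-1,I-2,II-1,II-2]: 3 consistent

I-2 ∈ {FF Tt, FF tt, Ff Tt, Ff tt}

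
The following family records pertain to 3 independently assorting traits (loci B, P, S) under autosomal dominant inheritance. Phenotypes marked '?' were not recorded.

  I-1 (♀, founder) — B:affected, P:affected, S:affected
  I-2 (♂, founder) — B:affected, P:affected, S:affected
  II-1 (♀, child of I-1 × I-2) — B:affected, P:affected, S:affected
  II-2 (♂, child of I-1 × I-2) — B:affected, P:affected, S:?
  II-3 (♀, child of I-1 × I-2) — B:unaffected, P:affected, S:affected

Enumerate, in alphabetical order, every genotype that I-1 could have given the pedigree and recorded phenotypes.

I-1 ∈ {Bb PP SS, Bb PP Ss, Bb Pp SS, Bb Pp Ss}

B/I-1 aff ·: Bb
B/I-2 aff ·: Bb
B/II-1 aff I-1×I-2: Bb|BB
B/II-2 aff I-1×I-2: Bb|BB
B/II-3 un I-1×I-2: bb
⇒ B over [I-1,I-2,II-1,II-2,II-3]: 4 consistent
P/I-1 aff ·: Pp|PP
P/I-2 aff ·: Pp|PP
P/II-1 aff I-1×I-2: Pp|PP
P/II-2 aff I-1×I-2: Pp|PP
P/II-3 aff I-1×I-2: Pp|PP
⇒ P over [I-1,I-2,II-1,II-2,II-3]: 25 consistent
S/I-1 aff ·: Ss|SS
S/I-2 aff ·: Ss|SS
S/II-1 aff I-1×I-2: Ss|SS
S/II-2 ? I-1×I-2: ss|Ss|SS
S/II-3 aff I-1×I-2: Ss|SS
⇒ S over [I-1,I-2,II-1,II-2,II-3]: 29 consistent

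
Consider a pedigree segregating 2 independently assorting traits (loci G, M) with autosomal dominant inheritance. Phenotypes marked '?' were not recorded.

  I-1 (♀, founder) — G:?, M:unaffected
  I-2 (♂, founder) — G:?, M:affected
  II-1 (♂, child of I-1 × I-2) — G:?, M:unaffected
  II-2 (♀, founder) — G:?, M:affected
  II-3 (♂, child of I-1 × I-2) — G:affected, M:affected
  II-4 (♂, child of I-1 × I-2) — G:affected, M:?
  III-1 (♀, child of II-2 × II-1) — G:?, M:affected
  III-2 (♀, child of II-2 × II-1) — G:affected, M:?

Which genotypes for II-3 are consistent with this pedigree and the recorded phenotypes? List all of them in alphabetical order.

G/I-1 ? ·: gg|Gg|GG
G/I-2 ? ·: gg|Gg|GG
G/II-1 ? I-1×I-2: gg|Gg|GG
G/II-2 ? ·: gg|Gg|GG
G/II-3 aff I-1×I-2: Gg|GG
G/II-4 aff I-1×I-2: Gg|GG
G/III-1 ? II-2×II-1: gg|Gg|GG
G/III-2 aff II-2×II-1: Gg|GG
⇒ G over [I-1,I-2,II-1,II-2,II-3,II-4,III-1,III-2]: 288 consistent
M/I-1 un ·: mm
M/I-2 aff ·: Mm
M/II-1 un I-1×I-2: mm
M/II-2 aff ·: Mm|MM
M/II-3 aff I-1×I-2: Mm
M/II-4 ? I-1×I-2: mm|Mm
M/III-1 aff II-2×II-1: Mm
M/III-2 ? II-2×II-1: mm|Mm
⇒ M over [I-1,I-2,II-1,II-2,II-3,II-4,III-1,III-2]: 6 consistent

II-3 ∈ {GG Mm, Gg Mm}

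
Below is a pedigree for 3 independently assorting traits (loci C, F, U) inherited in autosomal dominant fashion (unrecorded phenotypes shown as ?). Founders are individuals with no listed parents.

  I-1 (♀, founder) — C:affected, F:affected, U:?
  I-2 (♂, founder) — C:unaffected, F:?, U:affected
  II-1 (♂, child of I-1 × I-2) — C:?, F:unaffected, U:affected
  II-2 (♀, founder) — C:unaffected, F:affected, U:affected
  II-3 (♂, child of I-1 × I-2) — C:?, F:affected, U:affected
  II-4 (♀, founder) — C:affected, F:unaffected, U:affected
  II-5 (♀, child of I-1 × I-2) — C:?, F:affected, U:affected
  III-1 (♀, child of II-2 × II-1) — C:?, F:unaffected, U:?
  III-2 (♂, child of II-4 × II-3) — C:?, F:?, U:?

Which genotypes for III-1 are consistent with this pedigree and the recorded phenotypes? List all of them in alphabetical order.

III-1 ∈ {Cc ff UU, Cc ff Uu, Cc ff uu, cc ff UU, cc ff Uu, cc ff uu}

C/I-1 aff ·: Cc|CC
C/I-2 un ·: cc
C/II-1 ? I-1×I-2: cc|Cc
C/II-2 un ·: cc
C/II-3 ? I-1×I-2: cc|Cc
C/II-4 aff ·: Cc|CC
C/II-5 ? I-1×I-2: cc|Cc
C/III-1 ? II-2×II-1: cc|Cc
C/III-2 ? II-4×II-3: cc|Cc|CC
⇒ C over [I-1,I-2,II-1,II-2,II-3,II-4,II-5,III-1,III-2]: 58 consistent
F/I-1 aff ·: Ff
F/I-2 ? ·: ff|Ff
F/II-1 un I-1×I-2: ff
F/II-2 aff ·: Ff
F/II-3 aff I-1×I-2: Ff|FF
F/II-4 un ·: ff
F/II-5 aff I-1×I-2: Ff|FF
F/III-1 un II-2×II-1: ff
F/III-2 ? II-4×II-3: ff|Ff
⇒ F over [I-1,I-2,II-1,II-2,II-3,II-4,II-5,III-1,III-2]: 8 consistent
U/I-1 ? ·: uu|Uu|UU
U/I-2 aff ·: Uu|UU
U/II-1 aff I-1×I-2: Uu|UU
U/II-2 aff ·: Uu|UU
U/II-3 aff I-1×I-2: Uu|UU
U/II-4 aff ·: Uu|UU
U/II-5 aff I-1×I-2: Uu|UU
U/III-1 ? II-2×II-1: uu|Uu|UU
U/III-2 ? II-4×II-3: uu|Uu|UU
⇒ U over [I-1,I-2,II-1,II-2,II-3,II-4,II-5,III-1,III-2]: 443 consistent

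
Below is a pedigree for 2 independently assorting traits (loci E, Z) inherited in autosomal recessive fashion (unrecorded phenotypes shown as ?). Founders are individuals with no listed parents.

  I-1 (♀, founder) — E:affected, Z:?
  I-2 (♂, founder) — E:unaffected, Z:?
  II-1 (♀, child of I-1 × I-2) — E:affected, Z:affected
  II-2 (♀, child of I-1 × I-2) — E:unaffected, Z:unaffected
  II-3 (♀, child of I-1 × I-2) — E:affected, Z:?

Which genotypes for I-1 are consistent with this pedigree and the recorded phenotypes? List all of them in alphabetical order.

E/I-1 aff ·: ee
E/I-2 un ·: Ee
E/II-1 aff I-1×I-2: ee
E/II-2 un I-1×I-2: Ee
E/II-3 aff I-1×I-2: ee
⇒ E over [I-1,I-2,II-1,II-2,II-3]: 1 consistent
Z/I-1 ? ·: Zz|zz
Z/I-2 ? ·: Zz|zz
Z/II-1 aff I-1×I-2: zz
Z/II-2 un I-1×I-2: ZZ|Zz
Z/II-3 ? I-1×I-2: ZZ|Zz|zz
⇒ Z over [I-1,I-2,II-1,II-2,II-3]: 10 consistent

I-1 ∈ {ee Zz, ee zz}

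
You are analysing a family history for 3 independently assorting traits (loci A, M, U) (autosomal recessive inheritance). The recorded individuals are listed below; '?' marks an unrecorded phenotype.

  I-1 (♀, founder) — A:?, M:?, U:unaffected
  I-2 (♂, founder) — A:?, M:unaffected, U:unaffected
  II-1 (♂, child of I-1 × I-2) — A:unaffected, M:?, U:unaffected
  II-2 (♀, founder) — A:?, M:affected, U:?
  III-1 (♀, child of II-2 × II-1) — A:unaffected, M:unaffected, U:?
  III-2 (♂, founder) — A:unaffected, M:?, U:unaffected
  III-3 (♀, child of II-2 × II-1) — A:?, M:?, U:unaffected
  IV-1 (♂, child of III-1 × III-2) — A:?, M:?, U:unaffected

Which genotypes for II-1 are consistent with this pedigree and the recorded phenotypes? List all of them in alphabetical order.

A/I-1 ? ·: AA|Aa|aa
A/I-2 ? ·: AA|Aa|aa
A/II-1 un I-1×I-2: AA|Aa
A/II-2 ? ·: AA|Aa|aa
A/III-1 un II-2×II-1: AA|Aa
A/III-2 un ·: AA|Aa
A/III-3 ? II-2×II-1: AA|Aa|aa
A/IV-1 ? III-1×III-2: AA|Aa|aa
⇒ A over [I-1,I-2,II-1,II-2,III-1,III-2,III-3,IV-1]: 446 consistent
M/I-1 ? ·: MM|Mm|mm
M/I-2 un ·: MM|Mm
M/II-1 ? I-1×I-2: MM|Mm
M/II-2 aff ·: mm
M/III-1 un II-2×II-1: Mm
M/III-2 ? ·: MM|Mm|mm
M/III-3 ? II-2×II-1: Mm|mm
M/IV-1 ? III-1×III-2: MM|Mm|mm
⇒ M over [I-1,I-2,II-1,II-2,III-1,III-2,III-3,IV-1]: 98 consistent
U/I-1 un ·: UU|Uu
U/I-2 un ·: UU|Uu
U/II-1 un I-1×I-2: UU|Uu
U/II-2 ? ·: UU|Uu|uu
U/III-1 ? II-2×II-1: UU|Uu|uu
U/III-2 un ·: UU|Uu
U/III-3 un II-2×II-1: UU|Uu
U/IV-1 un III-1×III-2: UU|Uu
⇒ U over [I-1,I-2,II-1,II-2,III-1,III-2,III-3,IV-1]: 198 consistent

II-1 ∈ {AA MM UU, AA MM Uu, AA Mm UU, AA Mm Uu, Aa MM UU, Aa MM Uu, Aa Mm UU, Aa Mm Uu}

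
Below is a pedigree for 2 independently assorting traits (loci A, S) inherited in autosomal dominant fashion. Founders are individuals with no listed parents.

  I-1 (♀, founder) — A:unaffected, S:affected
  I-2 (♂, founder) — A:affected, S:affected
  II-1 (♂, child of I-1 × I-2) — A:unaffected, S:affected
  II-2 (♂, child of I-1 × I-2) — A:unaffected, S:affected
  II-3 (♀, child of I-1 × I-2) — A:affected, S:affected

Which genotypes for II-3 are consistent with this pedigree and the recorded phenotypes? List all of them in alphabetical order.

II-3 ∈ {Aa SS, Aa Ss}

A/I-1 un ·: aa
A/I-2 aff ·: Aa
A/II-1 un I-1×I-2: aa
A/II-2 un I-1×I-2: aa
A/II-3 aff I-1×I-2: Aa
⇒ A over [I-1,I-2,II-1,II-2,II-3]: 1 consistent
S/I-1 aff ·: Ss|SS
S/I-2 aff ·: Ss|SS
S/II-1 aff I-1×I-2: Ss|SS
S/II-2 aff I-1×I-2: Ss|SS
S/II-3 aff I-1×I-2: Ss|SS
⇒ S over [I-1,I-2,II-1,II-2,II-3]: 25 consistent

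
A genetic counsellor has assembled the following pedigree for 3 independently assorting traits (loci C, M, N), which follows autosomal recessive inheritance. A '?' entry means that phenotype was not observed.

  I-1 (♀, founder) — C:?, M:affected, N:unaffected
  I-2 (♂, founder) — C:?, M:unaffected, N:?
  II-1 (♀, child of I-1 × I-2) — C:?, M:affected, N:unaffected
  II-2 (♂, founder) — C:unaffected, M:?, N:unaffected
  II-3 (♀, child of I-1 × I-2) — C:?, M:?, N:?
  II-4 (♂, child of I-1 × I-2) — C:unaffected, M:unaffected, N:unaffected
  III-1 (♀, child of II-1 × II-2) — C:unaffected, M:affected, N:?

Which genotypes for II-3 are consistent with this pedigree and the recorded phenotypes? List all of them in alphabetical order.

C/I-1 ? ·: CC|Cc|cc
C/I-2 ? ·: CC|Cc|cc
C/II-1 ? I-1×I-2: CC|Cc|cc
C/II-2 un ·: CC|Cc
C/II-3 ? I-1×I-2: CC|Cc|cc
C/II-4 un I-1×I-2: CC|Cc
C/III-1 un II-1×II-2: CC|Cc
⇒ C over [I-1,I-2,II-1,II-2,II-3,II-4,III-1]: 145 consistent
M/I-1 aff ·: mm
M/I-2 un ·: Mm
M/II-1 aff I-1×I-2: mm
M/II-2 ? ·: Mm|mm
M/II-3 ? I-1×I-2: Mm|mm
M/II-4 un I-1×I-2: Mm
M/III-1 aff II-1×II-2: mm
⇒ M over [I-1,I-2,II-1,II-2,II-3,II-4,III-1]: 4 consistent
N/I-1 un ·: NN|Nn
N/I-2 ? ·: NN|Nn|nn
N/II-1 un I-1×I-2: NN|Nn
N/II-2 un ·: NN|Nn
N/II-3 ? I-1×I-2: NN|Nn|nn
N/II-4 un I-1×I-2: NN|Nn
N/III-1 ? II-1×II-2: NN|Nn|nn
⇒ N over [I-1,I-2,II-1,II-2,II-3,II-4,III-1]: 130 consistent

II-3 ∈ {CC Mm NN, CC Mm Nn, CC Mm nn, CC mm NN, CC mm Nn, CC mm nn, Cc Mm NN, Cc Mm Nn, Cc Mm nn, Cc mm NN, Cc mm Nn, Cc mm nn, cc Mm NN, cc Mm Nn, cc Mm nn, cc mm NN, cc mm Nn, cc mm nn}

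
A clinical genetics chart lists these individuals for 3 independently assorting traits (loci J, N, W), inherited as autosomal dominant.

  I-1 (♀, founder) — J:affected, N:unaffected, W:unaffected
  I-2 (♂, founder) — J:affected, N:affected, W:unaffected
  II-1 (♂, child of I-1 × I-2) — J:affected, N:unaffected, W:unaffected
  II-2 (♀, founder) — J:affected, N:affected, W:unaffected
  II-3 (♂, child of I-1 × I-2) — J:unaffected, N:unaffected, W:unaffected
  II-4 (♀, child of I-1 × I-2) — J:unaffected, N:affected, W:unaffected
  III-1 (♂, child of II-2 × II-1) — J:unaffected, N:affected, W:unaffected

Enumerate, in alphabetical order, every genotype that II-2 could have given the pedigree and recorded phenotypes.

II-2 ∈ {Jj NN ww, Jj Nn ww}

J/I-1 aff ·: Jj
J/I-2 aff ·: Jj
J/II-1 aff I-1×I-2: Jj
J/II-2 aff ·: Jj
J/II-3 un I-1×I-2: jj
J/II-4 un I-1×I-2: jj
J/III-1 un II-2×II-1: jj
⇒ J over [I-1,I-2,II-1,II-2,II-3,II-4,III-1]: 1 consistent
N/I-1 un ·: nn
N/I-2 aff ·: Nn
N/II-1 un I-1×I-2: nn
N/II-2 aff ·: Nn|NN
N/II-3 un I-1×I-2: nn
N/II-4 aff I-1×I-2: Nn
N/III-1 aff II-2×II-1: Nn
⇒ N over [I-1,I-2,II-1,II-2,II-3,II-4,III-1]: 2 consistent
W/I-1 un ·: ww
W/I-2 un ·: ww
W/II-1 un I-1×I-2: ww
W/II-2 un ·: ww
W/II-3 un I-1×I-2: ww
W/II-4 un I-1×I-2: ww
W/III-1 un II-2×II-1: ww
⇒ W over [I-1,I-2,II-1,II-2,II-3,II-4,III-1]: 1 consistent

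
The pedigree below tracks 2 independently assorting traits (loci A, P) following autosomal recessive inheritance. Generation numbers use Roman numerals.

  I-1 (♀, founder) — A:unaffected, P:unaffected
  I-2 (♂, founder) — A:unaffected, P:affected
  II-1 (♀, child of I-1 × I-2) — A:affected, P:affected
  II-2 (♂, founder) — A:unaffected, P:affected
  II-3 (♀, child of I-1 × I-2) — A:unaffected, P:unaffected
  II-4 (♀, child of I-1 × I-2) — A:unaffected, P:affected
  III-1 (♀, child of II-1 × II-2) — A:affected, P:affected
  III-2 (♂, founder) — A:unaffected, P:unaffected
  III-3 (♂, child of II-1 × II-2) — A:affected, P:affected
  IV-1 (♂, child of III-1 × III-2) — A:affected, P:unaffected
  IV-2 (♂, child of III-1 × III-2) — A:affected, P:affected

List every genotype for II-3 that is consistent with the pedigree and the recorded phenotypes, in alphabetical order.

II-3 ∈ {AA Pp, Aa Pp}

A/I-1 un ·: Aa
A/I-2 un ·: Aa
A/II-1 aff I-1×I-2: aa
A/II-2 un ·: Aa
A/II-3 un I-1×I-2: AA|Aa
A/II-4 un I-1×I-2: AA|Aa
A/III-1 aff II-1×II-2: aa
A/III-2 un ·: Aa
A/III-3 aff II-1×II-2: aa
A/IV-1 aff III-1×III-2: aa
A/IV-2 aff III-1×III-2: aa
⇒ A over [I-1,I-2,II-1,II-2,II-3,II-4,III-1,III-2,III-3,IV-1,IV-2]: 4 consistent
P/I-1 un ·: Pp
P/I-2 aff ·: pp
P/II-1 aff I-1×I-2: pp
P/II-2 aff ·: pp
P/II-3 un I-1×I-2: Pp
P/II-4 aff I-1×I-2: pp
P/III-1 aff II-1×II-2: pp
P/III-2 un ·: Pp
P/III-3 aff II-1×II-2: pp
P/IV-1 un III-1×III-2: Pp
P/IV-2 aff III-1×III-2: pp
⇒ P over [I-1,I-2,II-1,II-2,II-3,II-4,III-1,III-2,III-3,IV-1,IV-2]: 1 consistent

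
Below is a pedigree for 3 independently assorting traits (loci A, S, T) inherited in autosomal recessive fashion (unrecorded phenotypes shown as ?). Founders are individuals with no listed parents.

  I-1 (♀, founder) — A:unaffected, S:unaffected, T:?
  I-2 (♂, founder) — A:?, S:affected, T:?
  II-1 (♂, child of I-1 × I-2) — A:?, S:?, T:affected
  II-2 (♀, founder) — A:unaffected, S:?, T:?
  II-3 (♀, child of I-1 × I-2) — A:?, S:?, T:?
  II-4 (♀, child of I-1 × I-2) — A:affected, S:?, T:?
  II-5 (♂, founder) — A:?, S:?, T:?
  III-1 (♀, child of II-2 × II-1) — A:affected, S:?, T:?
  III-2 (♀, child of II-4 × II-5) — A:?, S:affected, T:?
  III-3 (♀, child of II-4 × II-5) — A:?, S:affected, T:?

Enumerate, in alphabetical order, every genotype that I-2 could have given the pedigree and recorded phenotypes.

I-2 ∈ {Aa ss Tt, Aa ss tt, aa ss Tt, aa ss tt}

A/I-1 un ·: Aa
A/I-2 ? ·: Aa|aa
A/II-1 ? I-1×I-2: Aa|aa
A/II-2 un ·: Aa
A/II-3 ? I-1×I-2: AA|Aa|aa
A/II-4 aff I-1×I-2: aa
A/II-5 ? ·: AA|Aa|aa
A/III-1 aff II-2×II-1: aa
A/III-2 ? II-4×II-5: Aa|aa
A/III-3 ? II-4×II-5: Aa|aa
⇒ A over [I-1,I-2,II-1,II-2,II-3,II-4,II-5,III-1,III-2,III-3]: 60 consistent
S/I-1 un ·: SS|Ss
S/I-2 aff ·: ss
S/II-1 ? I-1×I-2: Ss|ss
S/II-2 ? ·: SS|Ss|ss
S/II-3 ? I-1×I-2: Ss|ss
S/II-4 ? I-1×I-2: Ss|ss
S/II-5 ? ·: Ss|ss
S/III-1 ? II-2×II-1: SS|Ss|ss
S/III-2 aff II-4×II-5: ss
S/III-3 aff II-4×II-5: ss
⇒ S over [I-1,I-2,II-1,II-2,II-3,II-4,II-5,III-1,III-2,III-3]: 102 consistent
T/I-1 ? ·: Tt|tt
T/I-2 ? ·: Tt|tt
T/II-1 aff I-1×I-2: tt
T/II-2 ? ·: TT|Tt|tt
T/II-3 ? I-1×I-2: TT|Tt|tt
T/II-4 ? I-1×I-2: TT|Tt|tt
T/II-5 ? ·: TT|Tt|tt
T/III-1 ? II-2×II-1: Tt|tt
T/III-2 ? II-4×II-5: TT|Tt|tt
T/III-3 ? II-4×II-5: TT|Tt|tt
⇒ T over [I-1,I-2,II-1,II-2,II-3,II-4,II-5,III-1,III-2,III-3]: 740 consistent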